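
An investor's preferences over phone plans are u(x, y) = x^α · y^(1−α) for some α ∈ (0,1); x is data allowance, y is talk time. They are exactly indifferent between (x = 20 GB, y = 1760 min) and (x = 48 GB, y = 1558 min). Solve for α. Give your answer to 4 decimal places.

α ≈ 0.1222

Indifference: 20^α · 1760^(1−α) = 48^α · 1558^(1−α).
Rearrange to (20/48)^α = (1558/1760)^(1−α) and take logs: α·-0.8754687 = (1−α)·-0.1219109.
With A = -0.8754687 and B = -0.1219109: α·A = (1−α)·B, so α = B/(A+B) = -0.1219109/-0.9973796 ≈ 0.1222.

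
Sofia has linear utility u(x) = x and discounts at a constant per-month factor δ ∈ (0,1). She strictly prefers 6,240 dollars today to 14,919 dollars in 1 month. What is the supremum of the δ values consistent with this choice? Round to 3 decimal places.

δ < 0.418

Under u(x) = x this choice says 6240 > δ·14919.
So δ < 6240/14919 = 0.41826.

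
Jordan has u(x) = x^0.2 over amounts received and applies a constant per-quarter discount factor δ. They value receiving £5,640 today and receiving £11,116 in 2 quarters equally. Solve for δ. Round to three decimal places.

Equating discounted utilities: u(5640) = δ^2·u(11116) ⇒ δ^2 = u(5640)/u(11116).
With u(x) = x^0.2: δ^2 = 5640^0.2/11116^0.2 = (5640/11116)^0.2 = 0.87310.
Taking the square root: δ = 0.87310^(1/2) ≈ 0.934.

δ ≈ 0.934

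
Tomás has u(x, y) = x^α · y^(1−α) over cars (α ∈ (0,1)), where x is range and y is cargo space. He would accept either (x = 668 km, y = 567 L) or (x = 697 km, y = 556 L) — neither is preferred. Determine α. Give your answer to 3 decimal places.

α ≈ 0.316

Indifference: 668^α · 567^(1−α) = 697^α · 556^(1−α).
(668/697)^α = (556/567)^(1−α); take logs: α·ln(668/697) = (1−α)·ln(556/567), i.e. α·-0.042497 = (1−α)·-0.019591.
Thus α·(-0.062088) = -0.019591, so α = -0.019591/-0.062088 ≈ 0.316.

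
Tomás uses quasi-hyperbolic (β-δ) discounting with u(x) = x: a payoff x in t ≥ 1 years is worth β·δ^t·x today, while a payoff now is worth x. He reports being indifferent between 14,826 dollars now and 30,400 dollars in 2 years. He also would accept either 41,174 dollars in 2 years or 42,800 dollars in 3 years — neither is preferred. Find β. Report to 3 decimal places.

β ≈ 0.527

From the later pair, β·δ^2·41174 = β·δ^3·42800; dividing through, δ = 41174/42800 = 0.96201.
Now use the now-vs-future pair: 14826 = β·δ^2·30400 gives β = 14826/(0.92546·30400) ≈ 0.527.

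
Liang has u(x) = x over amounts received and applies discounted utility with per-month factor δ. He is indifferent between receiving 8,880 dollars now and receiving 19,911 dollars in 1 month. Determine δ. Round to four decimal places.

δ ≈ 0.4460

Equating discounted utilities: u(8880) = δ·u(19911) ⇒ δ = u(8880)/u(19911).
With u(x) = x: δ = 8880/19911 = 0.44598.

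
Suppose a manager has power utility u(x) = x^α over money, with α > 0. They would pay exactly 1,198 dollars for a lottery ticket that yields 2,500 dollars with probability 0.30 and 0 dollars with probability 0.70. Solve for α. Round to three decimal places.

α ≈ 1.637

EU(lottery) = 0.30·2500^α + 0.70·0 = 0.30·2500^α.
Indifference: 1198^α = 0.30·2500^α, so (1198/2500)^α = 0.30.
α = ln(0.30) / ln(1198/2500) = -1.203973/-0.735637 ≈ 1.637.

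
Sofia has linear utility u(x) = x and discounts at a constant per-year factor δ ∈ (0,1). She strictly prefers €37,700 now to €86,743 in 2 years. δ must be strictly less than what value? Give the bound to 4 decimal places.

Under u(x) = x this choice says 37700 > δ^2·86743.
So δ^2 < 37700/86743 = 0.43462; taking the square root of both positive sides preserves the inequality.
δ < (37700/86743)^(1/2) ≈ 0.6593.

δ < 0.6593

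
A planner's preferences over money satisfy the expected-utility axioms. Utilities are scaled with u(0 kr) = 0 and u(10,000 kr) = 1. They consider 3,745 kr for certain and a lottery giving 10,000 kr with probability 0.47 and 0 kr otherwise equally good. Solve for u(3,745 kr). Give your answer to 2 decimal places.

u(3,745 kr) equals the lottery's expected utility: 0.47·1 + 0.53·0 = 0.47.

0.47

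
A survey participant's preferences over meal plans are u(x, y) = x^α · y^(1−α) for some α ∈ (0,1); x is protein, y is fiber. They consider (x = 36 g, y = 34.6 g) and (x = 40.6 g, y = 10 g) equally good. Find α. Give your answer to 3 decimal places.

The Cobb–Douglas utilities coincide, so 36^α·34.6^(1−α) = 40.6^α·10^(1−α).
Taking logs: α·ln 36 + (1−α)·ln 34.6 = α·ln 40.6 + (1−α)·ln 10, i.e. α·-0.120249 = (1−α)·-1.241269.
With A = -0.120249 and B = -1.241269: α·A = (1−α)·B, so α = B/(A+B) = -1.241269/-1.361518 ≈ 0.912.

α ≈ 0.912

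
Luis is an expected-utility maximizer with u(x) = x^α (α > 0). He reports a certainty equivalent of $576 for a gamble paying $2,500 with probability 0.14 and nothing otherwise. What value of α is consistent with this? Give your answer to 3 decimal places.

Since u(0) = 0, the lottery's EU is 0.14·2500^α.
Indifference: 576^α = 0.14·2500^α, so (576/2500)^α = 0.14.
Taking logs: α·ln(576/2500) = ln(0.14), so α = -1.966113 / -1.467938 ≈ 1.339.

α ≈ 1.339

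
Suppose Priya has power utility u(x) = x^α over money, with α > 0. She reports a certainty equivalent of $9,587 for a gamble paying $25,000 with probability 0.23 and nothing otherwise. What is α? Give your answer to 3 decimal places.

The lottery's expected utility is 0.23·u(25000) + 0.77·u(0) = 0.23·25000^α (since u(0) = 0 for α > 0).
Equating: 9587^α = 0.23·25000^α, i.e. 0.3835^α = 0.23.
Taking logs: α·ln(9587/25000) = ln(0.23), so α = -1.469676 / -0.958468 ≈ 1.533.

α ≈ 1.533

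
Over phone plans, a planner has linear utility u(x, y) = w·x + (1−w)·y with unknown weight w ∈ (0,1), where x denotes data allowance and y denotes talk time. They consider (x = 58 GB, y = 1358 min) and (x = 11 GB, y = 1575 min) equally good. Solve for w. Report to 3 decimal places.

w = 0.822

Indifference: w·58 + (1−w)·1358 = w·11 + (1−w)·1575.
w·(58−11) = (1−w)·(1575−1358), i.e. w·47 = (1−w)·217.
So w/(1−w) = 217/47 = 4.6170, giving w = 217/(47+217) = 0.822.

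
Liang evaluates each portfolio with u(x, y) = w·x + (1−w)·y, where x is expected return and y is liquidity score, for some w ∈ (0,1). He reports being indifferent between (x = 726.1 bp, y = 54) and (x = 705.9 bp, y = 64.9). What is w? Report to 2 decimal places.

w = 0.35

u(726.1,54) = u(705.9,64.9) means w·726.1 + (1−w)·54 = w·705.9 + (1−w)·64.9.
w·(726.1−705.9) = (1−w)·(64.9−54), i.e. w·20.2 = (1−w)·10.9.
Hence w = 10.9/(20.2+10.9) = 10.9/31.1 = 0.35.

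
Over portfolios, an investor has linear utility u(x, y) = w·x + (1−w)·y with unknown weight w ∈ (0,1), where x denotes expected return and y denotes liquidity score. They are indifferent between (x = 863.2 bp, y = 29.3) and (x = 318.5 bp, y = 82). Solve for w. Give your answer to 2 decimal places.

w = 0.09

Indifference: w·863.2 + (1−w)·29.3 = w·318.5 + (1−w)·82.
w·(863.2−318.5) = (1−w)·(82−29.3), i.e. w·544.7 = (1−w)·52.7.
The marginal rate of substitution is 52.7/544.7, so w = 52.7/(544.7+52.7) = 0.09.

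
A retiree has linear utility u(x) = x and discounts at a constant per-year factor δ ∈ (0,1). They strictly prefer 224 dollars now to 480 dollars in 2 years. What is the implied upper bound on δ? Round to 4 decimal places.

δ < 0.6831

Comparing present values: 224 > δ^2·480.
Hence δ^2 < 224/480 = 0.46667, and x ↦ x^(1/2) is increasing on (0,∞).
δ < 0.46667^(1/2) = 0.6831.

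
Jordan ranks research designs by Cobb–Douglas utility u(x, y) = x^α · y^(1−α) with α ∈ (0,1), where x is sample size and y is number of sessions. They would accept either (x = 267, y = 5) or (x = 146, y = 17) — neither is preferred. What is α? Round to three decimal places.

α ≈ 0.670

Set the two utilities equal: 267^α·5^(1−α) = 146^α·17^(1−α).
(267/146)^α = (17/5)^(1−α); take logs: α·ln(267/146) = (1−α)·ln(17/5), i.e. α·0.603642 = (1−α)·1.223775.
Thus α·(1.827417) = 1.223775, so α = 1.223775/1.827417 ≈ 0.670.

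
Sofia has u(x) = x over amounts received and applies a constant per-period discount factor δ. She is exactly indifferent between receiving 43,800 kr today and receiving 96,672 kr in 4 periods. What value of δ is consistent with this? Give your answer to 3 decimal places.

δ ≈ 0.820

Equating discounted utilities: u(43800) = δ^4·u(96672) ⇒ δ^4 = u(43800)/u(96672).
With u(x) = x: δ^4 = 43800/96672 = 0.45308.
Hence δ = (0.45308)^(1/4) = 0.82043.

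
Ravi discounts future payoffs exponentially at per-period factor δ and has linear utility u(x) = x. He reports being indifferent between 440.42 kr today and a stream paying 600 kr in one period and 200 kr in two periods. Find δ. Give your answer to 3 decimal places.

δ ≈ 0.610

The stream is worth 600δ + 200δ² today, so 600δ + 200δ² = 440.42.
Rearranged: 200δ² + 600δ − 440.42 = 0.
The positive root is δ = [−600 + √(600² + 4·200·440.42)] / (2·200) = (−600 + 844.000)/400 ≈ 0.610.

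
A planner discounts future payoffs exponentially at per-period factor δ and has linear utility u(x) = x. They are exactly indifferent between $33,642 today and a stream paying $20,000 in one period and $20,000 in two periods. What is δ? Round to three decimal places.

δ ≈ 0.890

Equating present values: 33642 = 20000δ + 20000δ².
That is, 20000δ² + 20000δ − 33642 = 0, a quadratic in δ.
The positive root is δ = [−20000 + √(20000² + 4·20000·33642)] / (2·20000) = (−20000 + 55600.000)/40000 ≈ 0.890.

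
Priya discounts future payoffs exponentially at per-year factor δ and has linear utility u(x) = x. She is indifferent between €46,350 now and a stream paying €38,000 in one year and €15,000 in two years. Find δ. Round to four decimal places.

Equating present values: 46350 = 38000δ + 15000δ².
Rearranged: 15000δ² + 38000δ − 46350 = 0.
The positive root is δ = [−38000 + √(38000² + 4·15000·46350)] / (2·15000) = (−38000 + 65000.000)/30000 ≈ 0.9000.

δ ≈ 0.9000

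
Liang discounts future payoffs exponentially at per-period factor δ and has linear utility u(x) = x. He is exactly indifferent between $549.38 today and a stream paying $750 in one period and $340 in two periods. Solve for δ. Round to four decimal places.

Present value of the stream is 750·δ + 340·δ². Indifference gives 750δ + 340δ² = 549.38.
That is, 340δ² + 750δ − 549.38 = 0, a quadratic in δ.
δ = (−750 + √(750² + 4·340·549.38)) / (2·340) = (−750 + √1309656.80) / 680 ≈ 0.5800.

δ ≈ 0.5800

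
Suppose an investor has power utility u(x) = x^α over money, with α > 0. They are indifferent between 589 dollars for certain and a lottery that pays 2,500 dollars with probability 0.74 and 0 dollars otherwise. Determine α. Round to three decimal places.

Since u(0) = 0, the lottery's EU is 0.74·2500^α.
Setting u(589) equal to that: 589^α = 0.74·2500^α ⇒ (589/2500)^α = 0.74.
Taking logs: α·ln(589/2500) = ln(0.74), so α = -0.301105 / -1.445620 ≈ 0.208.

α ≈ 0.208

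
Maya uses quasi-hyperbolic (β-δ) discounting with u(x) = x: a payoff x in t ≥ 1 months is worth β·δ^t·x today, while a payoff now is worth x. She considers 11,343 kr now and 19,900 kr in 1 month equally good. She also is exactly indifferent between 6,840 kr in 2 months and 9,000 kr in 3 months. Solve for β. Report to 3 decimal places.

From the later pair, β·δ^2·6840 = β·δ^3·9000; dividing through, δ = 6840/9000 = 0.76000.
Now use the now-vs-future pair: 11343 = β·δ·19900 gives β = 11343/(0.76000·19900) ≈ 0.750.

β ≈ 0.750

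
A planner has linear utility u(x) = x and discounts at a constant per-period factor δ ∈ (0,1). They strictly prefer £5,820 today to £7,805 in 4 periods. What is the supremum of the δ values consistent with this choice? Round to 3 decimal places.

Under u(x) = x this choice says 5820 > δ^4·7805.
So δ^4 < 5820/7805 = 0.74568; taking the 4th root of both positive sides preserves the inequality.
δ < (5820/7805)^(1/4) ≈ 0.929.

δ < 0.929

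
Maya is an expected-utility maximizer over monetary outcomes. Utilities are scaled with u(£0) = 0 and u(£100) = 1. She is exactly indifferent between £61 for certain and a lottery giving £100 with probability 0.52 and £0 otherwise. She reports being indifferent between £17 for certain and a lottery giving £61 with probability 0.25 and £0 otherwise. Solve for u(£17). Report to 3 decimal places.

From the first indifference, u(£61) = 0.52·u(£100) + 0.48·u(£0) = 0.52·1 + 0.48·0 = 0.52.
Then u(£17) = 0.25·u(£61) + 0.75·u(£0) = 0.25·0.52 + 0.75·0.00 = 0.1300.

0.130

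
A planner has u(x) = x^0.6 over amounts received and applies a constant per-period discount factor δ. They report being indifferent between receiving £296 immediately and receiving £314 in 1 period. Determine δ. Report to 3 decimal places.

The payoff in 1 period is discounted by δ, so u(296) = δ·u(314) and δ = u(296)/u(314).
Since u(x) = x^0.6, δ = (296/314)^0.6 = 0.94268^0.6 = 0.96520.

δ ≈ 0.965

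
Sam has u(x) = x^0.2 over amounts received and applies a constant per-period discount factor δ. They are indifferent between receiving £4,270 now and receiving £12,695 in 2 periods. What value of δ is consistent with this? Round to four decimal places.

δ ≈ 0.8968

Equating discounted utilities: u(4270) = δ^2·u(12695) ⇒ δ^2 = u(4270)/u(12695).
Since u(x) = x^0.2, δ^2 = (4270/12695)^0.2 = 0.33635^0.2 = 0.80419.
Hence δ = (0.80419)^(1/2) = 0.896767.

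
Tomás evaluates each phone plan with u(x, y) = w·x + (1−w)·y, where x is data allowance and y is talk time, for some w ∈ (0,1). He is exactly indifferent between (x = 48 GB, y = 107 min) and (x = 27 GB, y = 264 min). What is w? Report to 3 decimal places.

u(48,107) = u(27,264) means w·48 + (1−w)·107 = w·27 + (1−w)·264.
Collecting terms: w·21 = (1−w)·157.
So w/(1−w) = 157/21 = 7.4762, giving w = 157/(21+157) = 0.882.

w = 0.882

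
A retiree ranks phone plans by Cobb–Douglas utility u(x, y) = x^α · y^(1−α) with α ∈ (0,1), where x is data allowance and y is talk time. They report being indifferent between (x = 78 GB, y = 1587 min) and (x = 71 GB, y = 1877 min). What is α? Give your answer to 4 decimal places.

α ≈ 0.6409

Set the two utilities equal: 78^α·1587^(1−α) = 71^α·1877^(1−α).
Rearrange to (78/71)^α = (1877/1587)^(1−α) and take logs: α·0.0940289 = (1−α)·0.1678293.
With A = 0.0940289 and B = 0.1678293: α·A = (1−α)·B, so α = B/(A+B) = 0.1678293/0.2618582 ≈ 0.6409.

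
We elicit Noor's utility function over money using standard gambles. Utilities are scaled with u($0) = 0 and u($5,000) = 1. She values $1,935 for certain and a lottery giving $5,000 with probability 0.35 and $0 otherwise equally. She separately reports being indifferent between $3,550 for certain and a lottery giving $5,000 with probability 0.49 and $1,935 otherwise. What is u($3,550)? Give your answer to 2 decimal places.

From the first indifference, u($1,935) = 0.35·u($5,000) + 0.65·u($0) = 0.35·1 + 0.65·0 = 0.35.
The second indifference gives u($3,550) = 0.49·u($5,000) + 0.51·u($1,935) = 0.49·1.00 + 0.51·0.35 = 0.6685.

0.67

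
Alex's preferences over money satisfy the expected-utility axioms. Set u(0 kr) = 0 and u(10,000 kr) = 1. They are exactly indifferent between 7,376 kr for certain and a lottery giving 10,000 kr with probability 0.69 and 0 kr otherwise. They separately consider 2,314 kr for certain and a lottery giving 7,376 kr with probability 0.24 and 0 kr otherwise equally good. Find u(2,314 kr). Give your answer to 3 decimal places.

From the first indifference, u(7,376 kr) = 0.69·u(10,000 kr) + 0.31·u(0 kr) = 0.69·1 + 0.31·0 = 0.69.
The second indifference gives u(2,314 kr) = 0.24·u(7,376 kr) + 0.76·u(0 kr) = 0.24·0.69 + 0.76·0.00 = 0.1656.

0.166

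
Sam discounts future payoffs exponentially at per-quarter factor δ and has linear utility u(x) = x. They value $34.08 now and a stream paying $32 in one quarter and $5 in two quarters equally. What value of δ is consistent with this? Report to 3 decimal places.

Present value of the stream is 32·δ + 5·δ². Indifference gives 32δ + 5δ² = 34.08.
So 5δ² + 32δ − 34.08 = 0.
The positive root is δ = [−32 + √(32² + 4·5·34.08)] / (2·5) = (−32 + 41.299)/10 ≈ 0.930.

δ ≈ 0.930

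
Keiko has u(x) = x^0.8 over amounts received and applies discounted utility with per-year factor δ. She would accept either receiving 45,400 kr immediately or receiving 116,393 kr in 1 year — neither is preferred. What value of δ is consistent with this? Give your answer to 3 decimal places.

Indifference means u(45400) = δ · u(116393), so δ = u(45400)/u(116393).
With u(x) = x^0.8: δ = 45400^0.8/116393^0.8 = (45400/116393)^0.8 = 0.47087.

δ ≈ 0.471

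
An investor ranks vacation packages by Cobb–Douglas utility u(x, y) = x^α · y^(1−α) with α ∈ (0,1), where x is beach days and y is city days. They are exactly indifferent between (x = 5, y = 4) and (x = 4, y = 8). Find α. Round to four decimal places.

Set the two utilities equal: 5^α·4^(1−α) = 4^α·8^(1−α).
Rearrange to (5/4)^α = (8/4)^(1−α) and take logs: α·0.2231436 = (1−α)·0.6931472.
Thus α·(0.9162908) = 0.6931472, so α = 0.6931472/0.9162908 ≈ 0.7565.

α ≈ 0.7565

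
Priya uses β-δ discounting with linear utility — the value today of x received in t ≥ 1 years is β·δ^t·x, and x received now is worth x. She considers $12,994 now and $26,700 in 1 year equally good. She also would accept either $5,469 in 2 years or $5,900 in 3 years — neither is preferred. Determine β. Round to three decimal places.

The second indifference involves only future payoffs, so β cancels: β·δ^2·5469 = β·δ^3·5900, giving δ = 5469/5900 = 0.92695.
The first indifference: 12994 = β·δ·26700, so β = 12994/(δ·26700) = 12994/(0.92695·26700) ≈ 0.525.

β ≈ 0.525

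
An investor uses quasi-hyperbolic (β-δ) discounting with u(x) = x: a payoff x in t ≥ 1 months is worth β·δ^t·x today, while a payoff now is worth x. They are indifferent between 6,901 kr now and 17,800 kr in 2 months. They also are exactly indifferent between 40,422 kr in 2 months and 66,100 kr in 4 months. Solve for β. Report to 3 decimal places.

β ≈ 0.634

The second indifference involves only future payoffs, so β cancels: β·δ^2·40422 = β·δ^4·66100, giving δ^2 = 40422/66100 = 0.61153, so δ = 0.78200.
The first indifference: 6901 = β·δ^2·17800, so β = 6901/(δ^2·17800) = 6901/(0.61153·17800) ≈ 0.634.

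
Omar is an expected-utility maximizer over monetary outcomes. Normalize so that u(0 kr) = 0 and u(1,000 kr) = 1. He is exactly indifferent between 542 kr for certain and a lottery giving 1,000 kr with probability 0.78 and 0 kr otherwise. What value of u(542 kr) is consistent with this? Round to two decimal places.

u(542 kr) equals the lottery's expected utility: 0.78·1 + 0.22·0 = 0.78.

0.78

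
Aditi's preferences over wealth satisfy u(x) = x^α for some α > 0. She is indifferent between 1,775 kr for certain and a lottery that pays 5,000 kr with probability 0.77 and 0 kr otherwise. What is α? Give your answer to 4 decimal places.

Since u(0) = 0, the lottery's EU is 0.77·5000^α.
Setting u(1775) equal to that: 1775^α = 0.77·5000^α ⇒ (1775/5000)^α = 0.77.
Take logs: α = ln 0.77 / ln(1775/5000) ≈ 0.252371.

α ≈ 0.2524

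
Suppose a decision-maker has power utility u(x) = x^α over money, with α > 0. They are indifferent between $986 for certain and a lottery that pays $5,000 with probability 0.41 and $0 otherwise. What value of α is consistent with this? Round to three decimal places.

The lottery's expected utility is 0.41·u(5000) + 0.59·u(0) = 0.41·5000^α (since u(0) = 0 for α > 0).
Indifference: 986^α = 0.41·5000^α, so (986/5000)^α = 0.41.
α = ln(0.41) / ln(986/5000) = -0.891598/-1.623537 ≈ 0.549.

α ≈ 0.549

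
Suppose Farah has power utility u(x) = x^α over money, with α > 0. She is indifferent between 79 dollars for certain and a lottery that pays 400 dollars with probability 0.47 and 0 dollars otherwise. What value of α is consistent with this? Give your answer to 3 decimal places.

α ≈ 0.465

The lottery's expected utility is 0.47·u(400) + 0.53·u(0) = 0.47·400^α (since u(0) = 0 for α > 0).
Indifference: 79^α = 0.47·400^α, so (79/400)^α = 0.47.
Taking logs: α·ln(79/400) = ln(0.47), so α = -0.755023 / -1.622017 ≈ 0.465.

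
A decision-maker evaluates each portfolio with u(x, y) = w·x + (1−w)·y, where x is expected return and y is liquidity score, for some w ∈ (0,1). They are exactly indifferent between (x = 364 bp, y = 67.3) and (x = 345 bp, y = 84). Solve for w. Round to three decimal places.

u(364,67.3) = u(345,84) means w·364 + (1−w)·67.3 = w·345 + (1−w)·84.
w·(364−345) = (1−w)·(84−67.3), i.e. w·19 = (1−w)·16.7.
Hence w = 16.7/(19+16.7) = 16.7/35.7 = 0.468.

w = 0.468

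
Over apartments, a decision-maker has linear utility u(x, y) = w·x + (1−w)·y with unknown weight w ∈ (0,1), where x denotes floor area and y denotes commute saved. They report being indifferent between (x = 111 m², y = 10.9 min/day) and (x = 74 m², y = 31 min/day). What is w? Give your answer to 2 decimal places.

w = 0.35

Indifference: w·111 + (1−w)·10.9 = w·74 + (1−w)·31.
Rearranging, 37·w − 20.1·(1−w) = 0.
Hence w = 20.1/(37+20.1) = 20.1/57.1 = 0.35.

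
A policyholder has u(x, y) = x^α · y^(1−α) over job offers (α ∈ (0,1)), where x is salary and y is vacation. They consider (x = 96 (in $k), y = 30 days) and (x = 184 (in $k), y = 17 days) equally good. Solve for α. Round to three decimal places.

The Cobb–Douglas utilities coincide, so 96^α·30^(1−α) = 184^α·17^(1−α).
Taking logs: α·ln 96 + (1−α)·ln 30 = α·ln 184 + (1−α)·ln 17, i.e. α·-0.650588 = (1−α)·-0.567984.
Thus α·(-1.218572) = -0.567984, so α = -0.567984/-1.218572 ≈ 0.466.

α ≈ 0.466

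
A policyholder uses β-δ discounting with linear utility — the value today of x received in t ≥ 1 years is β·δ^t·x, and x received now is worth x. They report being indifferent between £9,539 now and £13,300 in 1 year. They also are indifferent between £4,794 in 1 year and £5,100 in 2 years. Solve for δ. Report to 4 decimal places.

δ ≈ 0.9400

From the later pair, β·δ^1·4794 = β·δ^2·5100; dividing through, δ = 4794/5100 = 0.94000.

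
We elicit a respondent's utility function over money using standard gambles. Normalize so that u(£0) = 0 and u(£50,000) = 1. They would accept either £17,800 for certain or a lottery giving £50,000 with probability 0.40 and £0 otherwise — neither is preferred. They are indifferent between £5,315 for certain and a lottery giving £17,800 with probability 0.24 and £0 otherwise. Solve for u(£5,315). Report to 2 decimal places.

0.10

The first gamble pins u(£17,800): it must equal 0.40·1 + 0.60·0 = 0.40.
Chaining: u(£5,315) = 0.24·0.40 + 0.76·0.00 = 0.0960.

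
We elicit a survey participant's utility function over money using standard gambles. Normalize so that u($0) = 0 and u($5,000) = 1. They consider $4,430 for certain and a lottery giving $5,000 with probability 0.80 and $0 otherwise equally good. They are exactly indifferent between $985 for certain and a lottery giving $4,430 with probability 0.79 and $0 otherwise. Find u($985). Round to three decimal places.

First, u($4,430) = 0.80·u($5,000) + 0.20·u($0) = 0.80.
Chaining: u($985) = 0.79·0.80 + 0.21·0.00 = 0.6320.

0.632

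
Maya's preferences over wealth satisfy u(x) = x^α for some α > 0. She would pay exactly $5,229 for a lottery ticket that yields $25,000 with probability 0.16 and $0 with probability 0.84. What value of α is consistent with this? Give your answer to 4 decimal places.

EU(lottery) = 0.16·25000^α + 0.84·0 = 0.16·25000^α.
Indifference: 5229^α = 0.16·25000^α, so (5229/25000)^α = 0.16.
α = ln(0.16) / ln(5229/25000) = -1.8325815/-1.5646558 ≈ 1.1712.

α ≈ 1.1712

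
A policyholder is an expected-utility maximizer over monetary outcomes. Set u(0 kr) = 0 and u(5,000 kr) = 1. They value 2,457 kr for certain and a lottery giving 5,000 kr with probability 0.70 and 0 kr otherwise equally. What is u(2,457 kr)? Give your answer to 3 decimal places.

0.700

u(2,457 kr) equals the lottery's expected utility: 0.70·1 + 0.30·0 = 0.70.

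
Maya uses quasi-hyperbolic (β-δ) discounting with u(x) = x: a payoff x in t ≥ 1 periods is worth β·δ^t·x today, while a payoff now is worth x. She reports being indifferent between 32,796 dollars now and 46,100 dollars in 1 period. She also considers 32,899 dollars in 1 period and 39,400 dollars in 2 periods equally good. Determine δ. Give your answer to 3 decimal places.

The second indifference involves only future payoffs, so β cancels: β·δ^1·32899 = β·δ^2·39400, giving δ = 32899/39400 = 0.83500.

δ ≈ 0.835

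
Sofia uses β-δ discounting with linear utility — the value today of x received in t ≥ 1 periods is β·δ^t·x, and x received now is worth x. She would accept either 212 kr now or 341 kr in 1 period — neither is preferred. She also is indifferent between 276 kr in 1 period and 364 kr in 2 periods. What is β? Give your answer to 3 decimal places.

Both payoffs in the second observation are in the future, so β drops out: δ^1·276 = δ^2·364 ⇒ δ = 276/364 = 0.75824.
Substituting δ into 212 = β·δ·341: β = 212/(258.560) ≈ 0.820.

β ≈ 0.820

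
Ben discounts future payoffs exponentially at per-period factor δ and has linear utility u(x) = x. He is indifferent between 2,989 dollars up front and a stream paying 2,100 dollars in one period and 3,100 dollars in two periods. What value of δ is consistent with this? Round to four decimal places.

δ ≈ 0.7000

Present value of the stream is 2100·δ + 3100·δ². Indifference gives 2100δ + 3100δ² = 2989.
That is, 3100δ² + 2100δ − 2989 = 0, a quadratic in δ.
δ = (−2100 + √(2100² + 4·3100·2989)) / (2·3100) = (−2100 + √41473600.00) / 6200 ≈ 0.7000.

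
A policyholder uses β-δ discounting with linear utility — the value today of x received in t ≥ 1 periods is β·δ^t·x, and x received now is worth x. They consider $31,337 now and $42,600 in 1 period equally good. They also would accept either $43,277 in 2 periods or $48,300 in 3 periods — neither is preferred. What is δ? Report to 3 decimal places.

δ ≈ 0.896

Both payoffs in the second observation are in the future, so β drops out: δ^2·43277 = δ^3·48300 ⇒ δ = 43277/48300 = 0.89600.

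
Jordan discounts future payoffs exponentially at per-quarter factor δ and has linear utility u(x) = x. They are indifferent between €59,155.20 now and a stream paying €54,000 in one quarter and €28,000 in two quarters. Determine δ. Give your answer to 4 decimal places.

δ ≈ 0.7800

The stream is worth 54000δ + 28000δ² today, so 54000δ + 28000δ² = 59155.20.
Rearranged: 28000δ² + 54000δ − 59155.20 = 0.
By the quadratic formula (taking the positive root), δ = (−54000 + √9541382400.00) / 56000 ≈ 0.7800.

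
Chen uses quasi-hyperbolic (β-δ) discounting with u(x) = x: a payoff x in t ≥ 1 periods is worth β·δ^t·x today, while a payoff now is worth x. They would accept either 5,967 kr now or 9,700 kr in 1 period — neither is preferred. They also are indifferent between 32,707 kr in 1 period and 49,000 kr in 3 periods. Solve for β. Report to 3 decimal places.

β ≈ 0.753

The second indifference involves only future payoffs, so β cancels: β·δ^1·32707 = β·δ^3·49000, giving δ^2 = 32707/49000 = 0.66749, so δ = 0.81700.
Now use the now-vs-future pair: 5967 = β·δ·9700 gives β = 5967/(0.81700·9700) ≈ 0.753.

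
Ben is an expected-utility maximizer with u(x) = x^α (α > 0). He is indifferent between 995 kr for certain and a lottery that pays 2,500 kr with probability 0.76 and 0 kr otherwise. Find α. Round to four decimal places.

α ≈ 0.2979

EU(lottery) = 0.76·2500^α + 0.24·0 = 0.76·2500^α.
Indifference: 995^α = 0.76·2500^α, so (995/2500)^α = 0.76.
Take logs: α = ln 0.76 / ln(995/2500) ≈ 0.297879.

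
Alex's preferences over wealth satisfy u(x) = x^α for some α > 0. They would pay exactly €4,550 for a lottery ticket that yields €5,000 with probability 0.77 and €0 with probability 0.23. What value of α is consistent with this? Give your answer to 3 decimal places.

EU(lottery) = 0.77·5000^α + 0.23·0 = 0.77·5000^α.
Setting u(4550) equal to that: 4550^α = 0.77·5000^α ⇒ (4550/5000)^α = 0.77.
Taking logs: α·ln(4550/5000) = ln(0.77), so α = -0.261365 / -0.094311 ≈ 2.771.

α ≈ 2.771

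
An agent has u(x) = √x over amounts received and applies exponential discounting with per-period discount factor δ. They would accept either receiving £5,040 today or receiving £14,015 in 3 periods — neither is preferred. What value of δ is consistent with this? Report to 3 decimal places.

δ ≈ 0.843

The payoff in 3 periods is discounted by δ^3, so u(5040) = δ^3·u(14015) and δ^3 = u(5040)/u(14015).
With u(x) = √x: δ^3 = √5040/√14015 = √(5040/14015) = 0.59968.
Taking the cube root: δ = 0.59968^(1/3) ≈ 0.843.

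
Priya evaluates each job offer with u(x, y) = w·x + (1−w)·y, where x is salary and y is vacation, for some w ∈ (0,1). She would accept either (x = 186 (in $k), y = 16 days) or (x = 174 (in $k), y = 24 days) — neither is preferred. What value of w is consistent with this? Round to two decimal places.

u(186,16) = u(174,24) means w·186 + (1−w)·16 = w·174 + (1−w)·24.
Rearranging, 12·w − 8·(1−w) = 0.
So w/(1−w) = 8/12 = 0.6667, giving w = 8/(12+8) = 0.40.

w = 0.40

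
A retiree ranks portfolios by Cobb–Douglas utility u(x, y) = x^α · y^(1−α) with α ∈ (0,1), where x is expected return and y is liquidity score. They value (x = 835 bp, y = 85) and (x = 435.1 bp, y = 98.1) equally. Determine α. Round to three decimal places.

α ≈ 0.180

Indifference: 835^α · 85^(1−α) = 435.1^α · 98.1^(1−α).
(835/435.1)^α = (98.1/85)^(1−α); take logs: α·ln(835/435.1) = (1−α)·ln(98.1/85), i.e. α·0.651856 = (1−α)·0.143336.
Thus α·(0.795192) = 0.143336, so α = 0.143336/0.795192 ≈ 0.180.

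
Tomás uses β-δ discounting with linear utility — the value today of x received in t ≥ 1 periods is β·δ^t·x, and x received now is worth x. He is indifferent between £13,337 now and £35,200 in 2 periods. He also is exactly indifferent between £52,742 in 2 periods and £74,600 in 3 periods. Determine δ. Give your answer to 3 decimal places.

Both payoffs in the second observation are in the future, so β drops out: δ^2·52742 = δ^3·74600 ⇒ δ = 52742/74600 = 0.70700.

δ ≈ 0.707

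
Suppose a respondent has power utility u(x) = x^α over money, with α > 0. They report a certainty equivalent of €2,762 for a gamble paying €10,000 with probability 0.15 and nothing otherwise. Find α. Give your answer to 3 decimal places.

α ≈ 1.474

EU(lottery) = 0.15·10000^α + 0.85·0 = 0.15·10000^α.
Indifference: 2762^α = 0.15·10000^α, so (2762/10000)^α = 0.15.
Taking logs: α·ln(2762/10000) = ln(0.15), so α = -1.897120 / -1.286630 ≈ 1.474.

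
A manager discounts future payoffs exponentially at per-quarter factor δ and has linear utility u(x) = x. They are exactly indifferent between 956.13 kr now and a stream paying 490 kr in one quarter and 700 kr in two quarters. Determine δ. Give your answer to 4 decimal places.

Equating present values: 956.13 = 490δ + 700δ².
Rearranged: 700δ² + 490δ − 956.13 = 0.
By the quadratic formula (taking the positive root), δ = (−490 + √2917264.00) / 1400 ≈ 0.8700.

δ ≈ 0.8700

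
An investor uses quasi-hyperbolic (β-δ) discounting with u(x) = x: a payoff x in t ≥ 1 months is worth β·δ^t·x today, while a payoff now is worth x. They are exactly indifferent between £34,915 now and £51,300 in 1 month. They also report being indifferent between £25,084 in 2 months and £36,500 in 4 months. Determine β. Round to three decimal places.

Both payoffs in the second observation are in the future, so β drops out: δ^2·25084 = δ^4·36500 ⇒ δ^2 = 25084/36500 = 0.68723, so δ = 0.82900.
Now use the now-vs-future pair: 34915 = β·δ·51300 gives β = 34915/(0.82900·51300) ≈ 0.821.

β ≈ 0.821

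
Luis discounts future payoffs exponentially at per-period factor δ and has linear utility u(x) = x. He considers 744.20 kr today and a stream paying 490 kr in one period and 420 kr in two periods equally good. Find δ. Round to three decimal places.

δ ≈ 0.870

Equating present values: 744.20 = 490δ + 420δ².
So 420δ² + 490δ − 744.20 = 0.
δ = (−490 + √(490² + 4·420·744.20)) / (2·420) = (−490 + √1490356.00) / 840 ≈ 0.870.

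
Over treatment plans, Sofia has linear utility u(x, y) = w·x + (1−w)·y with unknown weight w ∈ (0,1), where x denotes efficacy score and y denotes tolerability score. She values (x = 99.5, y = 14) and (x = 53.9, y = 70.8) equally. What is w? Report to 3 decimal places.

w = 0.555

Equating utilities: w·99.5 + (1−w)·14 = w·53.9 + (1−w)·70.8.
Rearranging, 45.6·w − 56.8·(1−w) = 0.
Hence w = 56.8/(45.6+56.8) = 56.8/102.4 = 0.555.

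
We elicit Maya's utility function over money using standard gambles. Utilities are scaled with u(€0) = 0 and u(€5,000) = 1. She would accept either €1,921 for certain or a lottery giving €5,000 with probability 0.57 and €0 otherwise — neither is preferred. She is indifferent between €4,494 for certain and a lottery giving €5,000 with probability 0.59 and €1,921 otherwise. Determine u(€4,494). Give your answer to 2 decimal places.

From the first indifference, u(€1,921) = 0.57·u(€5,000) + 0.43·u(€0) = 0.57·1 + 0.43·0 = 0.57.
The second indifference gives u(€4,494) = 0.59·u(€5,000) + 0.41·u(€1,921) = 0.59·1.00 + 0.41·0.57 = 0.8237.

0.82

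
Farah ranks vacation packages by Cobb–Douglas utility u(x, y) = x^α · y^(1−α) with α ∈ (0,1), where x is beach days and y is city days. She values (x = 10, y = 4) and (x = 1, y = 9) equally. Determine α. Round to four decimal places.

Indifference: 10^α · 4^(1−α) = 1^α · 9^(1−α).
(10/1)^α = (9/4)^(1−α); take logs: α·ln(10/1) = (1−α)·ln(9/4), i.e. α·2.3025851 = (1−α)·0.8109302.
Thus α·(3.1135153) = 0.8109302, so α = 0.8109302/3.1135153 ≈ 0.2605.

α ≈ 0.2605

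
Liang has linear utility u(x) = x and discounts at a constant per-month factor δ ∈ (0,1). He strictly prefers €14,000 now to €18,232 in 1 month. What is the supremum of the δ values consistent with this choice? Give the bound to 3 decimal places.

Comparing present values: 14000 > δ·18232.
Dividing through by 18232 gives δ < 0.76788.

δ < 0.768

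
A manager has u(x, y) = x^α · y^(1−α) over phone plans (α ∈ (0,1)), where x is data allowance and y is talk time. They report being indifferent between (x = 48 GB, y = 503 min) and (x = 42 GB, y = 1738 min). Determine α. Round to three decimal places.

α ≈ 0.903

Indifference: 48^α · 503^(1−α) = 42^α · 1738^(1−α).
Taking logs: α·ln 48 + (1−α)·ln 503 = α·ln 42 + (1−α)·ln 1738, i.e. α·0.133531 = (1−α)·1.239900.
Thus α·(1.373431) = 1.239900, so α = 1.239900/1.373431 ≈ 0.903.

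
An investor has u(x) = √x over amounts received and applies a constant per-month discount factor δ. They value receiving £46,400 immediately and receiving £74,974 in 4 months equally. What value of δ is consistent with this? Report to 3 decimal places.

Indifference means u(46400) = δ^4 · u(74974), so δ^4 = u(46400)/u(74974).
Since u(x) = √x, δ^4 = √(46400/74974) = 0.78669.
Hence δ = (0.78669)^(1/4) = 0.94178.

δ ≈ 0.942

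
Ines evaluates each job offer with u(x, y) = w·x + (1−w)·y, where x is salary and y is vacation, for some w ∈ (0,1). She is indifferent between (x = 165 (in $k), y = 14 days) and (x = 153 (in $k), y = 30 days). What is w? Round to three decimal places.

Equating utilities: w·165 + (1−w)·14 = w·153 + (1−w)·30.
Collecting terms: w·12 = (1−w)·16.
The marginal rate of substitution is 16/12, so w = 16/(12+16) = 0.571.

w = 0.571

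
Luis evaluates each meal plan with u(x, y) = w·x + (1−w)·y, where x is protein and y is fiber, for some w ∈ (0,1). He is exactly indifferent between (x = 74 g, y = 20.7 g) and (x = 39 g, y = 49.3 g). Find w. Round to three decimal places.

w = 0.450

Equating utilities: w·74 + (1−w)·20.7 = w·39 + (1−w)·49.3.
Collecting terms: w·35 = (1−w)·28.6.
So w/(1−w) = 28.6/35 = 0.8171, giving w = 28.6/(35+28.6) = 0.450.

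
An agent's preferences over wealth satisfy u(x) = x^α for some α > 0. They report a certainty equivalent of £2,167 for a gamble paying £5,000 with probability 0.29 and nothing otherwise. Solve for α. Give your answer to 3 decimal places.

α ≈ 1.481

The lottery's expected utility is 0.29·u(5000) + 0.71·u(0) = 0.29·5000^α (since u(0) = 0 for α > 0).
Equating: 2167^α = 0.29·5000^α, i.e. 0.4334^α = 0.29.
α = ln(0.29) / ln(2167/5000) = -1.237874/-0.836094 ≈ 1.481.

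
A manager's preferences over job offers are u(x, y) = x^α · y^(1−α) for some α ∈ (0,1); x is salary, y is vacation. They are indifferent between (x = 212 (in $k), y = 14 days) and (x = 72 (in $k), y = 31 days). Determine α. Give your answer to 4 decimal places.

The Cobb–Douglas utilities coincide, so 212^α·14^(1−α) = 72^α·31^(1−α).
Rearrange to (212/72)^α = (31/14)^(1−α) and take logs: α·1.0799202 = (1−α)·0.7949299.
With A = 1.0799202 and B = 0.7949299: α·A = (1−α)·B, so α = B/(A+B) = 0.7949299/1.8748501 ≈ 0.4240.

α ≈ 0.4240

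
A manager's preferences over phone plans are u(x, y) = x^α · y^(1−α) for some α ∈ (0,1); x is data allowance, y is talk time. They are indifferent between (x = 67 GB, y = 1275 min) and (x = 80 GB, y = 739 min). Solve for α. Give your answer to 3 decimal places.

α ≈ 0.755

Indifference: 67^α · 1275^(1−α) = 80^α · 739^(1−α).
Rearrange to (67/80)^α = (739/1275)^(1−α) and take logs: α·-0.177334 = (1−α)·-0.545404.
So α/(1−α) = (-0.545404)/(-0.177334) = 3.075575, and α = 3.075575/4.075575 ≈ 0.755.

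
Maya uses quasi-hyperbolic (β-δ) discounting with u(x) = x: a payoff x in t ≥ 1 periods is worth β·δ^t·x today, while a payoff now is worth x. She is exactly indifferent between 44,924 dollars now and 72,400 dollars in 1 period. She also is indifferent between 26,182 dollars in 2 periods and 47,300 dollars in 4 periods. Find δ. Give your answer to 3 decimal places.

δ ≈ 0.744

Both payoffs in the second observation are in the future, so β drops out: δ^2·26182 = δ^4·47300 ⇒ δ^2 = 26182/47300 = 0.55353, so δ = 0.74400.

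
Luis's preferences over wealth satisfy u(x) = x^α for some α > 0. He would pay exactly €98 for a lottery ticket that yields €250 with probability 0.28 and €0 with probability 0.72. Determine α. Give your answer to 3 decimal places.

α ≈ 1.359

The lottery's expected utility is 0.28·u(250) + 0.72·u(0) = 0.28·250^α (since u(0) = 0 for α > 0).
Indifference: 98^α = 0.28·250^α, so (98/250)^α = 0.28.
Taking logs: α·ln(98/250) = ln(0.28), so α = -1.272966 / -0.936493 ≈ 1.359.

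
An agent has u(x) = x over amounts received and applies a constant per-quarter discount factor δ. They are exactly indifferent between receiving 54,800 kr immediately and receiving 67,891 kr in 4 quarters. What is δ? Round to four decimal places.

δ ≈ 0.9479

Indifference means u(54800) = δ^4 · u(67891), so δ^4 = u(54800)/u(67891).
With u(x) = x: δ^4 = 54800/67891 = 0.80718.
Hence δ = (0.80718)^(1/4) = 0.947855.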